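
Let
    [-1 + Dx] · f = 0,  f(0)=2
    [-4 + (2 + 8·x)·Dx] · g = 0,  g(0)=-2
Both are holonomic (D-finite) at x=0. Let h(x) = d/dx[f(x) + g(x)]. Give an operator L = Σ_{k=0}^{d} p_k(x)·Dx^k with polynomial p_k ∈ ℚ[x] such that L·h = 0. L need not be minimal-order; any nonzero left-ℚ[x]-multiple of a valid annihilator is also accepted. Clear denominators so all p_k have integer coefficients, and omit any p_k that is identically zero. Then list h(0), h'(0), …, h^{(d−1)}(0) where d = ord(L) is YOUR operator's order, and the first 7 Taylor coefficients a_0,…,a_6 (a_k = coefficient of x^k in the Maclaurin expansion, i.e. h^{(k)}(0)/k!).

L = (-14 - 8·x) + (11 - 8·x - 16·x^2)·Dx + (3 + 16·x + 16·x^2)·Dx^2  (order 2).
h: a_k = -2, 10, -23, 241/3, -3359/12, 60481/60, -1330559/360, …
ICs: h(0) = -2, h′(0) = 10.

f: a_k = 2, 2, 1, 1/3, 1/12, 1/60, 1/360, …
g: a_k = -2, -4, 4, -8, 20, -56, 168, …
L₀ := lclm(L_f,L_g); ord L₀ ≤ 1+1.
Derive L from L₀ (diff closure).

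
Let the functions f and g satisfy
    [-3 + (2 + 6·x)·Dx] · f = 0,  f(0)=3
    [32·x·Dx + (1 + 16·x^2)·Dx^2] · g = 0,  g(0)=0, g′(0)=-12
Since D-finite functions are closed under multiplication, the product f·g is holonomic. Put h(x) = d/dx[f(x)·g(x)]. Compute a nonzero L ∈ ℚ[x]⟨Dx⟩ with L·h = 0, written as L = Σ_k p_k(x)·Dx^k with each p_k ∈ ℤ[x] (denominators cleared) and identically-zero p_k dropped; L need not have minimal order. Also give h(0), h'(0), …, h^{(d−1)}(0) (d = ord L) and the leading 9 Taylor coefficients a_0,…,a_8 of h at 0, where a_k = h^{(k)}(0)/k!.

f: a_k = 3, 9/2, -27/8, 81/16, -1215/128, 5103/256, -45927/1024, 216513/2048, -8444007/32768, …
g: a_k = 0, -12, 0, 64, 0, -3072/5, 0, 49152/7, 0, …
Sym-product of L_f,L_g gives L₀ (≤ ord 2).
Differentiate: ansatz ord ≤ ord L₀ ⇒ L.
L = (303 + 5760·x - 7200·x^2 - 55296·x^3 - 20736·x^4) + (364 + 3780·x + 4992·x^2 - 64512·x^3 - 193536·x^4 - 82944·x^5)·Dx + (36 - 40·x - 828·x^2 - 4096·x^3 - 24192·x^4 - 55296·x^5 - 27648·x^6)·Dx^2  (order 2).
h: a_k = -36, -108, 1395/2, 909, -311247/32, -2572803/160, 206702271/1280, 510620247/2240, -144397692405/57344, …
ICs: h(0) = -36, h′(0) = -108.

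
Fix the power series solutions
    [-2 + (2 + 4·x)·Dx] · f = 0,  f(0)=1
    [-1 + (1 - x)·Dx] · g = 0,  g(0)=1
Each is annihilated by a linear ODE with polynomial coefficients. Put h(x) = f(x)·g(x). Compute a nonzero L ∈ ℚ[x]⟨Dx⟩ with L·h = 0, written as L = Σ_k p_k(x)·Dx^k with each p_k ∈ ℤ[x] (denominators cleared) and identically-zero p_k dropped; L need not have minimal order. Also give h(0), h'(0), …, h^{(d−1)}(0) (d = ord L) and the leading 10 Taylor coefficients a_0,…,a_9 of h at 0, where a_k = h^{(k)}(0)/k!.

L = (2 + x) + (-1 - x + 2·x^2)·Dx  (order 1).
h: a_k = 1, 2, 3/2, 2, 11/8, 9/4, 15/16, 3, -45/128, 335/64, …
ICs: h(0) = 1.

f: a_k = 1, 1, -1/2, 1/2, -5/8, 7/8, -21/16, 33/16, -429/128, 715/128, …
g: a_k = 1, 1, 1, 1, 1, 1, 1, 1, 1, 1, …
Sym-product of L_f,L_g gives L₀ (≤ ord 1).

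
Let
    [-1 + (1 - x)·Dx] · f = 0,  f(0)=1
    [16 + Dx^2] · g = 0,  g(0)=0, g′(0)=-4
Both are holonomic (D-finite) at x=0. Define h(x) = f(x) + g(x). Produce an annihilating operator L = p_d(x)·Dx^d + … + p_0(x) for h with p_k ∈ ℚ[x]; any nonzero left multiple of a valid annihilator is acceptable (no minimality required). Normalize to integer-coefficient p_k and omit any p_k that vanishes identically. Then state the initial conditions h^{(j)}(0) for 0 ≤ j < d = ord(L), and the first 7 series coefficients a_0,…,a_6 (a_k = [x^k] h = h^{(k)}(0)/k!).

L = (176 - 256·x + 128·x^2) + (-144 + 400·x - 384·x^2 + 128·x^3)·Dx + (11 - 16·x + 8·x^2)·Dx^2 + (-9 + 25·x - 24·x^2 + 8·x^3)·Dx^3  (order 3).
h: a_k = 1, -3, 1, 35/3, 1, -113/15, 1, …
ICs: h(0) = 1, h′(0) = -3, h′′(0) = 2.

f: a_k = 1, 1, 1, 1, 1, 1, 1, …
g: a_k = 0, -4, 0, 32/3, 0, -128/15, 0, …
h₀=f+g: left-lcm gives L₀, ord ≤ 3.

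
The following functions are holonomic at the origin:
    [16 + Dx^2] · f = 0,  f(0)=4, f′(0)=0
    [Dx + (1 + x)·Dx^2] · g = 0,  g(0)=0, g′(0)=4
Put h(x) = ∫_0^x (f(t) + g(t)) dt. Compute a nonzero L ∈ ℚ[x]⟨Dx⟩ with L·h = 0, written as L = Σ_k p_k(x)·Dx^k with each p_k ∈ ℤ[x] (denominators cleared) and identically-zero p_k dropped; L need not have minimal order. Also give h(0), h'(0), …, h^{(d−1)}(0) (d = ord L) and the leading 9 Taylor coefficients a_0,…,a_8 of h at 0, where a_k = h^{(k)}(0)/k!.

f: a_k = 4, 0, -32, 0, 128/3, 0, -1024/45, 0, 2048/315, …
g: a_k = 0, 4, -2, 4/3, -1, 4/5, -2/3, 4/7, -1/2, …
Sum ⇒ L₀ = lclm(L_f,L_g) in ℚ(x)⟨Dx⟩.
Integrate: L := L₀·Dx.
L = (176 + 256·x + 128·x^2)·Dx^2 + (144 + 400·x + 384·x^2 + 128·x^3)·Dx^3 + (11 + 16·x + 8·x^2)·Dx^4 + (9 + 25·x + 24·x^2 + 8·x^3)·Dx^5  (order 5).
h: a_k = 0, 4, 2, -34/3, 1/3, 25/3, 2/15, -1054/315, 1/14, …
ICs: h(0) = 0, h′(0) = 4, h′′(0) = 4, h′′′(0) = -68, h′′′′(0) = 8.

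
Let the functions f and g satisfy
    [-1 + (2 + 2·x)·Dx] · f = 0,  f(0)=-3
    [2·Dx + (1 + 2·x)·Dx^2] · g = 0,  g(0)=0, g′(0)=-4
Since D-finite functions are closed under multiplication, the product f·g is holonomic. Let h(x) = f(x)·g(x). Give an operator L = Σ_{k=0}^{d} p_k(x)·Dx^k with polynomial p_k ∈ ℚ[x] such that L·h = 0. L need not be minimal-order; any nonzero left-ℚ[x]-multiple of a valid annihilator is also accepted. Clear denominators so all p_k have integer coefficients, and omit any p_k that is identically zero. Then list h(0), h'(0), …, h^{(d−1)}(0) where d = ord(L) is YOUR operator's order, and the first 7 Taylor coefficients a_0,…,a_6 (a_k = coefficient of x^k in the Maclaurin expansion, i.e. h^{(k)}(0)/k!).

f: a_k = -3, -3/2, 3/8, -3/16, 15/128, -21/256, 63/1024, …
g: a_k = 0, -4, 4, -16/3, 8, -64/5, 64/3, …
h₀=f·g: eliminate ⇒ L₀, order ≤ 1·2.
L = (-1 + 2·x) + (4 + 4·x)·Dx + (4 + 16·x + 20·x^2 + 8·x^3)·Dx^2  (order 2).
h: a_k = 0, 12, -6, 17/2, -55/4, 3709/160, -12801/320, …
ICs: h(0) = 0, h′(0) = 12.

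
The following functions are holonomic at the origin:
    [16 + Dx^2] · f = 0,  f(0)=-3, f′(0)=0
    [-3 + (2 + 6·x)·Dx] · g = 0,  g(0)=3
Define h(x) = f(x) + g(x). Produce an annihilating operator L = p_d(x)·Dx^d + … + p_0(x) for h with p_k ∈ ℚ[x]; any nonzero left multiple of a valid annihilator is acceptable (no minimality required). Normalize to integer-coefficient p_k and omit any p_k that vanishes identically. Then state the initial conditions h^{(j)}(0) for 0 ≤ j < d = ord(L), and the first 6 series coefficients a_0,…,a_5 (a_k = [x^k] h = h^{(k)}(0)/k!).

L = (-4368 - 18432·x - 27648·x^2) + (1760 + 17568·x + 55296·x^2 + 55296·x^3)·Dx + (-273 - 1152·x - 1728·x^2)·Dx^2 + (110 + 1098·x + 3456·x^2 + 3456·x^3)·Dx^3  (order 3).
h: a_k = 0, 9/2, 165/8, 81/16, -5311/128, 5103/256, …
ICs: h(0) = 0, h′(0) = 9/2, h′′(0) = 165/4.

f: a_k = -3, 0, 24, 0, -32, 0, …
g: a_k = 3, 9/2, -27/8, 81/16, -1215/128, 5103/256, …
f+g: L₀ = lclm(L_f,L_g), ord ≤ 2+1.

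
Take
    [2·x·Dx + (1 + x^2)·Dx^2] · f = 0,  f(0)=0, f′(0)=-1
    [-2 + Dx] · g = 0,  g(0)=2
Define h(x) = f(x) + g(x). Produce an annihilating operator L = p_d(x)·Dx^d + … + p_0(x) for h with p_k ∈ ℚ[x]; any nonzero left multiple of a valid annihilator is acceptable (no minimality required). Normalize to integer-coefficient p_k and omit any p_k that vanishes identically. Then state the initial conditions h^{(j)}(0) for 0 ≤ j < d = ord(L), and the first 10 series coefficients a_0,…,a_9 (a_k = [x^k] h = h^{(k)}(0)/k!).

L = (2 - 4·x - 6·x^2 - 4·x^3)·Dx + (-3 - x^2 - 2·x^4)·Dx^2 + (1 + x + 2·x^2 + x^3 + x^4)·Dx^3  (order 3).
h: a_k = 2, 3, 4, 3, 4/3, 1/3, 8/45, 61/315, 4/315, -307/2835, …
ICs: h(0) = 2, h′(0) = 3, h′′(0) = 8.

f: a_k = 0, -1, 0, 1/3, 0, -1/5, 0, 1/7, 0, -1/9, …
g: a_k = 2, 4, 4, 8/3, 4/3, 8/15, 8/45, 16/315, 4/315, 8/2835, …
L₀ := lclm(L_f,L_g); ord L₀ ≤ 2+1.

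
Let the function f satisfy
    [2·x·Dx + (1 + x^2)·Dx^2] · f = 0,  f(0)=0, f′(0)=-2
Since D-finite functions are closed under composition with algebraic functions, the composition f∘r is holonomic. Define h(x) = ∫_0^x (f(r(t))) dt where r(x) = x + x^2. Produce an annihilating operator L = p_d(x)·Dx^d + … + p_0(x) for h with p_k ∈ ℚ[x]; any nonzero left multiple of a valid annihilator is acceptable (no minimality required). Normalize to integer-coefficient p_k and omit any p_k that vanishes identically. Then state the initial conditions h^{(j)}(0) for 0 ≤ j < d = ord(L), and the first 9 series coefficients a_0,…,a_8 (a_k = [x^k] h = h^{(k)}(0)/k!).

L = (-2 + 2·x + 8·x^2 + 12·x^3 + 6·x^4)·Dx^2 + (1 + 2·x + x^2 + 4·x^3 + 5·x^4 + 2·x^5)·Dx^3  (order 3).
h: a_k = 0, 0, -1, -2/3, 1/6, 2/5, 4/15, -4/21, -13/28, …
ICs: h(0) = 0, h′(0) = 0, h′′(0) = -2.

f: a_k = 0, -2, 0, 2/3, 0, -2/5, 0, 2/7, 0, …
L₀ from L_f via x↦r, Dx↦r'^{-1}Dx.
∫: right-multiply L₀ by Dx.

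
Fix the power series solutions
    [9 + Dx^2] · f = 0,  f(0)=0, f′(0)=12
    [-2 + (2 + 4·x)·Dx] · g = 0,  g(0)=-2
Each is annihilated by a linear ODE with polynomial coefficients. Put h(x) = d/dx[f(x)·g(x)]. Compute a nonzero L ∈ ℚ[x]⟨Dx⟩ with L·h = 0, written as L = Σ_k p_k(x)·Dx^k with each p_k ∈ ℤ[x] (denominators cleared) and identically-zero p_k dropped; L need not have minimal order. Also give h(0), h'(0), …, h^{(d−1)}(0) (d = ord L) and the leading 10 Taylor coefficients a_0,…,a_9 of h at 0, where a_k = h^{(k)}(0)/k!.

L = (14 + 84·x + 192·x^2 + 216·x^3 + 108·x^4) + (-1 - 8·x - 18·x^2 - 12·x^3)·Dx + (1 + 7·x + 19·x^2 + 24·x^3 + 12·x^4)·Dx^2  (order 2).
h: a_k = -24, -48, 144, 96, -96, -576/5, 144, -6336/35, 2592/7, -5088/7, …
ICs: h(0) = -24, h′(0) = -48.

f: a_k = 0, 12, 0, -18, 0, 81/10, 0, -243/140, 0, 243/1120, …
g: a_k = -2, -2, 1, -1, 5/4, -7/4, 21/8, -33/8, 429/64, -715/64, …
Sym-product of L_f,L_g gives L₀ (≤ ord 2).
h=h₀': d/dx-closure on L₀ ⇒ L.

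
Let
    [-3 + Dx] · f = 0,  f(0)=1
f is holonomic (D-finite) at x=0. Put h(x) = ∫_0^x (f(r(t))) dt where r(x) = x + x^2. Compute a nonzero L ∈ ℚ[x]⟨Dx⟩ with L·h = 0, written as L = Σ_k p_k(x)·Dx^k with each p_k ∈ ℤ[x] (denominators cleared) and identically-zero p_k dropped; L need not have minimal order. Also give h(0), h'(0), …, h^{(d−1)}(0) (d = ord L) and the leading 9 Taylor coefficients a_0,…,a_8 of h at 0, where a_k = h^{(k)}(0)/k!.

L = (-3 - 6·x)·Dx + Dx^2  (order 2).
h: a_k = 0, 1, 3/2, 5/2, 27/8, 171/40, 387/80, 2871/560, 4509/896, …
ICs: h(0) = 0, h′(0) = 1.

f: a_k = 1, 3, 9/2, 9/2, 27/8, 81/40, 81/80, 243/560, 729/4480, …
L₀ from L_f via x↦r, Dx↦r'^{-1}Dx.
Integrate: L := L₀·Dx.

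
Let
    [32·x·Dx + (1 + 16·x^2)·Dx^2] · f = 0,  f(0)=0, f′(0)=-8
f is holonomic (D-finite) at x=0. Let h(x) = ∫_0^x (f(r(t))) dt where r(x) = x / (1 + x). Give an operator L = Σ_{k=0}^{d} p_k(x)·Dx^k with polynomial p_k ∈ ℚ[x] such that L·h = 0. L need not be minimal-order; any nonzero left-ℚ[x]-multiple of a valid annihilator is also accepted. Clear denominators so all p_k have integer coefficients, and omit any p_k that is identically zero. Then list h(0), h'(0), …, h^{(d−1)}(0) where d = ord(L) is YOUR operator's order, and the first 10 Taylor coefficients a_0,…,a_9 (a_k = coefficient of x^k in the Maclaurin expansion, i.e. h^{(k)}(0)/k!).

f: a_k = 0, -8, 0, 128/3, 0, -2048/5, 0, 32768/7, 0, -524288/9, …
f∘r: x↦r, Dx↦Dx/r' in L_f ⇒ L₀.
Integrate: L := L₀·Dx.
L = (2 + 34·x)·Dx^2 + (1 + 2·x + 17·x^2)·Dx^3  (order 3).
h: a_k = 0, 0, -4, 8/3, 26/3, -24, -404/15, 4888/21, -727/7, -6440/3, …
ICs: h(0) = 0, h′(0) = 0, h′′(0) = -8.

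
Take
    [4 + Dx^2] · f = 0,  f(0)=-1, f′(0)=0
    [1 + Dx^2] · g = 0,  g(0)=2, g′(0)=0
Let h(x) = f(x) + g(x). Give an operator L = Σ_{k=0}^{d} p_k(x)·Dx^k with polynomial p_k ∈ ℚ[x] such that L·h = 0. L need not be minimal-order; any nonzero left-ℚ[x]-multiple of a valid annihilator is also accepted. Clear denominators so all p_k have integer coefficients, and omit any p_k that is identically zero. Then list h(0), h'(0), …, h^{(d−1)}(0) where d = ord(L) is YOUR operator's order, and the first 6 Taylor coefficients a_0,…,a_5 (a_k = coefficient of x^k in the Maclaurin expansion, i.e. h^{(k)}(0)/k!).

L = 4 + 5·Dx^2 + Dx^4  (order 4).
h: a_k = 1, 0, 1, 0, -7/12, 0, …
ICs: h(0) = 1, h′(0) = 0, h′′(0) = 2, h′′′(0) = 0.

f: a_k = -1, 0, 2, 0, -2/3, 0, …
g: a_k = 2, 0, -1, 0, 1/12, 0, …
h₀=f+g: left-lcm gives L₀, ord ≤ 4.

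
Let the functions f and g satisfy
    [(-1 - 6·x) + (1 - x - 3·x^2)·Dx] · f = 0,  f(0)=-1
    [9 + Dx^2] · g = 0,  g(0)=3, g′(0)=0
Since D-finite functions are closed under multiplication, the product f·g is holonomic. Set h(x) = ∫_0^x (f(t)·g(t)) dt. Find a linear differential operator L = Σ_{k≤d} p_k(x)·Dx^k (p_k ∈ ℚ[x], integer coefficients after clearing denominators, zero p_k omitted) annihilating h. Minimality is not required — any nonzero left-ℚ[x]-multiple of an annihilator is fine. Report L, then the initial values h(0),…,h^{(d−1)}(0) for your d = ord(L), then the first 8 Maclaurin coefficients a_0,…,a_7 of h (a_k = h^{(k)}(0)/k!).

f: a_k = -1, -1, -4, -7, -19, -40, -97, -217, …
g: a_k = 3, 0, -27/2, 0, 81/8, 0, -243/80, 0, …
Product ⇒ symmetric product L₀, ord ≤ 2.
Integrate: L := L₀·Dx.
L = (-3 + 9·x + 27·x^2)·Dx + (2 + 12·x)·Dx^2 + (-1 + x + 3·x^2)·Dx^3  (order 3).
h: a_k = 0, -3, -3/2, 1/2, -15/8, -21/8, -95/16, -5757/560, …
ICs: h(0) = 0, h′(0) = -3, h′′(0) = -3.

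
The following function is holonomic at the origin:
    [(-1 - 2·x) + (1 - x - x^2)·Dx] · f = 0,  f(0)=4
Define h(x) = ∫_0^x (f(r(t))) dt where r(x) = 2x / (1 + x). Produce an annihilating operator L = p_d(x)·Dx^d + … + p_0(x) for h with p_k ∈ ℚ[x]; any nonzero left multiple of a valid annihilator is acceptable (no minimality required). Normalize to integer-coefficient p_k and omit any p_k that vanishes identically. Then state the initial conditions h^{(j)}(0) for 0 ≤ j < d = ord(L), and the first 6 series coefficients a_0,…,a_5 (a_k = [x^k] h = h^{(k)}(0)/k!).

f: a_k = 4, 4, 8, 12, 20, 32, …
Change of var in L_f (x↦r) gives L₀.
∫: right-multiply L₀ by Dx.
L = (2 + 10·x)·Dx + (-1 - x + 5·x^2 + 5·x^3)·Dx^2  (order 2).
h: a_k = 0, 4, 4, 8, 10, 24, …
ICs: h(0) = 0, h′(0) = 4.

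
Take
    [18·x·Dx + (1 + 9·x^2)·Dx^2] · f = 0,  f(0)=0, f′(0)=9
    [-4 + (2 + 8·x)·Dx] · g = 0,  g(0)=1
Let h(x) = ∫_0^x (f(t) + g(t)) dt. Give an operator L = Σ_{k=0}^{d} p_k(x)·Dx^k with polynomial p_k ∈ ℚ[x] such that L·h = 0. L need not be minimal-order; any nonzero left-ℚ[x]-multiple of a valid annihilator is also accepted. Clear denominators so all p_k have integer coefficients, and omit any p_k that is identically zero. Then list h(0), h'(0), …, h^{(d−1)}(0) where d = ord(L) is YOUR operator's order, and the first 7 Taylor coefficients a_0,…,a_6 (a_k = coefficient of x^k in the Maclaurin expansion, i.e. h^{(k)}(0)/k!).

f: a_k = 0, 9, 0, -27, 0, 729/5, 0, …
g: a_k = 1, 2, -2, 4, -10, 28, -84, …
L₀ := lclm(L_f,L_g); ord L₀ ≤ 2+1.
h=∫h₀ ⇒ L = L₀·Dx.
L = (-36 - 360·x + 972·x^2 + 1944·x^3)·Dx^2 + (-30 - 144·x - 18·x^2 + 3888·x^3 + 6804·x^4)·Dx^3 + (-2 + 10·x + 108·x^2 + 306·x^3 + 1134·x^4 + 1944·x^5)·Dx^4  (order 4).
h: a_k = 0, 1, 11/2, -2/3, -23/4, -2, 869/30, …
ICs: h(0) = 0, h′(0) = 1, h′′(0) = 11, h′′′(0) = -4.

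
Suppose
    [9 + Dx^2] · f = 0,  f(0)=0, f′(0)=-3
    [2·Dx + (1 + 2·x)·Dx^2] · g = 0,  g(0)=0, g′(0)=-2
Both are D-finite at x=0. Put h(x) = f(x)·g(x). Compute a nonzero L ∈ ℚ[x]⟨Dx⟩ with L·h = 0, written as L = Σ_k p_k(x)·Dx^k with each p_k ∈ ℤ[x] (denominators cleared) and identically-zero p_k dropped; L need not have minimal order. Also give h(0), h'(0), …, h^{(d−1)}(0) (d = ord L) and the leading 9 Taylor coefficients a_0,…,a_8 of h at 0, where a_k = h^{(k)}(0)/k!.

L = (63 + 1053·x + 3969·x^2 + 5832·x^3 + 2916·x^4) + (63 + 450·x + 972·x^2 + 648·x^3)·Dx + (25 + 270·x + 918·x^2 + 1296·x^3 + 648·x^4)·Dx^2 + (7 + 50·x + 108·x^2 + 72·x^3)·Dx^3 + (2 + 17·x + 53·x^2 + 72·x^3 + 36·x^4)·Dx^4  (order 4).
h: a_k = 0, 0, 6, -6, -1, -3, 45/4, -361/20, 1713/56, …
ICs: h(0) = 0, h′(0) = 0, h′′(0) = 12, h′′′(0) = -36.

f: a_k = 0, -3, 0, 9/2, 0, -81/40, 0, 243/560, 0, …
g: a_k = 0, -2, 2, -8/3, 4, -32/5, 32/3, -128/7, 32, …
L₀ := L_f ⊗_s L_g (sym. prod.), ord ≤ 4.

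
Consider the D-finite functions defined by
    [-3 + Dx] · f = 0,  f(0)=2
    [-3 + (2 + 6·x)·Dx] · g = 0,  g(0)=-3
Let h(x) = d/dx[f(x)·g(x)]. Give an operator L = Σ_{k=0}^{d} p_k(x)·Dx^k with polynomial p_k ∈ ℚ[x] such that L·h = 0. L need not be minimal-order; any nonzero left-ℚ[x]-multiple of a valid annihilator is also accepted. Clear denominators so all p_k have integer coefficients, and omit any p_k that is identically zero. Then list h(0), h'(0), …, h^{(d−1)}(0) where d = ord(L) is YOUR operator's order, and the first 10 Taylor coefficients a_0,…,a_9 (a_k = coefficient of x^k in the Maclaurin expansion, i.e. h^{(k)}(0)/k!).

L = (7 + 36·x + 36·x^2) + (-2 - 10·x - 12·x^2)·Dx  (order 1).
h: a_k = -27, -189/2, -1377/8, -2673/16, -26001/128, 64881/1280, -2456001/5120, 86498037/71680, -582964533/163840, 23517687987/2293760, …
ICs: h(0) = -27.

f: a_k = 2, 6, 9, 9, 27/4, 81/20, 81/40, 243/280, 729/2240, 243/2240, …
g: a_k = -3, -9/2, 27/8, -81/16, 1215/128, -5103/256, 45927/1024, -216513/2048, 8444007/32768, -42220035/65536, …
L₀ := L_f ⊗_s L_g (sym. prod.), ord ≤ 1.
Differentiate: ansatz ord ≤ ord L₀ ⇒ L.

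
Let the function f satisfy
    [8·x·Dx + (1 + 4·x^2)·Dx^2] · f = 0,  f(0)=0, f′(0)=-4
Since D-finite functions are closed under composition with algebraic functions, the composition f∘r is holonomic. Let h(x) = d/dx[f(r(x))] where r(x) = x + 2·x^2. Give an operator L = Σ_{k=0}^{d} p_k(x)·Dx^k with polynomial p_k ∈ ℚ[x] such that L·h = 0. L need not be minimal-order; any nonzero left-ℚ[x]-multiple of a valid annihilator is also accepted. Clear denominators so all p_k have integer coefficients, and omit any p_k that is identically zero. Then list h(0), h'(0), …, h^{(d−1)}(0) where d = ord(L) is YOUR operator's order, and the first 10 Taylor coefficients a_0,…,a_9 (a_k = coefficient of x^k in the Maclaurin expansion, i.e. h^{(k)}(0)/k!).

L = (-4 + 8·x + 64·x^2 + 192·x^3 + 192·x^4) + (1 + 4·x + 4·x^2 + 32·x^3 + 80·x^4 + 64·x^5)·Dx  (order 1).
h: a_k = -4, -16, 16, 128, 256, -512, -3328, -4096, 17408, 77824, …
ICs: h(0) = -4.

f: a_k = 0, -4, 0, 16/3, 0, -64/5, 0, 256/7, 0, -1024/9, …
Substitute x→r, Dx→(1/r')Dx; clear ⇒ L₀.
h=h₀': d/dx-closure on L₀ ⇒ L.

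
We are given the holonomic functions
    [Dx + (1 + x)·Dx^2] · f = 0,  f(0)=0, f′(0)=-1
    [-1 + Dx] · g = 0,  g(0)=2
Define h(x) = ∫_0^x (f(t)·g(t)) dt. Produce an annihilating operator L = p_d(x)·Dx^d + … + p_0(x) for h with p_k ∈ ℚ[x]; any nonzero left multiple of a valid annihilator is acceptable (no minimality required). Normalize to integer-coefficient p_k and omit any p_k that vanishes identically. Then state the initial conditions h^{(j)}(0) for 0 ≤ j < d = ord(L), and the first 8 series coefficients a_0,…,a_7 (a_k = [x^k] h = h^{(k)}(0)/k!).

f: a_k = 0, -1, 1/2, -1/3, 1/4, -1/5, 1/6, -1/7, …
g: a_k = 2, 2, 1, 1/3, 1/12, 1/60, 1/360, 1/2520, …
Sym-product of L_f,L_g gives L₀ (≤ ord 2).
∫: right-multiply L₀ by Dx.
L = x·Dx + (-1 - 2·x)·Dx^2 + (1 + x)·Dx^3  (order 3).
h: a_k = 0, 0, -1, -1/3, -1/6, 0, -1/40, 1/72, …
ICs: h(0) = 0, h′(0) = 0, h′′(0) = -2.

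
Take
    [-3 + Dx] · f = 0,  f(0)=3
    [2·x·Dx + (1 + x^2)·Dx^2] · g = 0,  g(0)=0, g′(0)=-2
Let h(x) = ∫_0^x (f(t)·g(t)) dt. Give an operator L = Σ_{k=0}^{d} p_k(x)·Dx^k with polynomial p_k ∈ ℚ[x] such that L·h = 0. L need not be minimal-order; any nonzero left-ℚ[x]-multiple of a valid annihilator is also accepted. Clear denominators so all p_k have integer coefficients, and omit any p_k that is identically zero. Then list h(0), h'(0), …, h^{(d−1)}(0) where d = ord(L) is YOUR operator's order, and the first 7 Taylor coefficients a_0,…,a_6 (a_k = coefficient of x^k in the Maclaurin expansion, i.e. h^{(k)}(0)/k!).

L = (9 - 6·x + 9·x^2)·Dx + (-6 + 2·x - 6·x^2)·Dx^2 + (1 + x^2)·Dx^3  (order 3).
h: a_k = 0, 0, -3, -6, -25/4, -21/5, -83/40, …
ICs: h(0) = 0, h′(0) = 0, h′′(0) = -6.

f: a_k = 3, 9, 27/2, 27/2, 81/8, 243/40, 243/80, …
g: a_k = 0, -2, 0, 2/3, 0, -2/5, 0, …
f·g: L₀ = L_f ⊗_s L_g, ord ≤ 1·2.
h=∫h₀ ⇒ L = L₀·Dx.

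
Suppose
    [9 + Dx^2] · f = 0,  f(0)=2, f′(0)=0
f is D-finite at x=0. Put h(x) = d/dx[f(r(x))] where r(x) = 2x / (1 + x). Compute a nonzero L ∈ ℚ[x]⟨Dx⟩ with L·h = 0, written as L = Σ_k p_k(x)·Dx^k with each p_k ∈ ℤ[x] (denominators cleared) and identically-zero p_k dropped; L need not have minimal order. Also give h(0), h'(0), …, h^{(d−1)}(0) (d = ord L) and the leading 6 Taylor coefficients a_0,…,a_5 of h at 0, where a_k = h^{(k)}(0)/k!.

L = (42 + 12·x + 6·x^2) + (6 + 18·x + 18·x^2 + 6·x^3)·Dx + (1 + 4·x + 6·x^2 + 4·x^3 + x^4)·Dx^2  (order 2).
h: a_k = 0, -72, 216, 0, -1440, 23112/5, …
ICs: h(0) = 0, h′(0) = -72.

f: a_k = 2, 0, -9, 0, 27/4, 0, …
f∘r: x↦r, Dx↦Dx/r' in L_f ⇒ L₀.
h₀' ⇒ L via d/dx closure of L₀.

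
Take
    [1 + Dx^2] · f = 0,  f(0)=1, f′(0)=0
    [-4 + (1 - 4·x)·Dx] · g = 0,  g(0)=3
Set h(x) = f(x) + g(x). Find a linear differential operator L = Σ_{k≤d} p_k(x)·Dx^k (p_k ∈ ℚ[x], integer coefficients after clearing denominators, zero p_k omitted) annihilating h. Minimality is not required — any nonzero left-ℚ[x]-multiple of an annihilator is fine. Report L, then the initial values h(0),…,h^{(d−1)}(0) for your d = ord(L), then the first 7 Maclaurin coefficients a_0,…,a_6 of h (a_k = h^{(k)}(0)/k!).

L = (-388 + 32·x - 64·x^2) + (33 - 140·x + 48·x^2 - 64·x^3)·Dx + (-388 + 32·x - 64·x^2)·Dx^2 + (33 - 140·x + 48·x^2 - 64·x^3)·Dx^3  (order 3).
h: a_k = 4, 12, 95/2, 192, 18433/24, 3072, 8847359/720, …
ICs: h(0) = 4, h′(0) = 12, h′′(0) = 95.

f: a_k = 1, 0, -1/2, 0, 1/24, 0, -1/720, …
g: a_k = 3, 12, 48, 192, 768, 3072, 12288, …
L₀ := lclm(L_f,L_g); ord L₀ ≤ 2+1.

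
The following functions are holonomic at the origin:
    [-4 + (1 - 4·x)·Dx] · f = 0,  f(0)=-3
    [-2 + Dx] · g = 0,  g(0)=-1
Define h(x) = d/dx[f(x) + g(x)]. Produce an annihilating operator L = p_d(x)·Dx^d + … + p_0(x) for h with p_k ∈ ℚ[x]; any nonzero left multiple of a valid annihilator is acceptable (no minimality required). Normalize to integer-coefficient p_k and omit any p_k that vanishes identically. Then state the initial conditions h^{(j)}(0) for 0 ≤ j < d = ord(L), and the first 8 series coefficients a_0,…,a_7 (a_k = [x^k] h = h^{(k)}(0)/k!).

L = (80 + 64·x) + (-46 - 16·x + 32·x^2)·Dx + (3 - 8·x - 16·x^2)·Dx^2  (order 2).
h: a_k = -14, -100, -580, -9224/3, -46084/3, -1105928/15, -15482888/45, -495452176/315, …
ICs: h(0) = -14, h′(0) = -100.

f: a_k = -3, -12, -48, -192, -768, -3072, -12288, -49152, …
g: a_k = -1, -2, -2, -4/3, -2/3, -4/15, -4/45, -8/315, …
h₀=f+g: left-lcm gives L₀, ord ≤ 2.
Differentiate: ansatz ord ≤ ord L₀ ⇒ L.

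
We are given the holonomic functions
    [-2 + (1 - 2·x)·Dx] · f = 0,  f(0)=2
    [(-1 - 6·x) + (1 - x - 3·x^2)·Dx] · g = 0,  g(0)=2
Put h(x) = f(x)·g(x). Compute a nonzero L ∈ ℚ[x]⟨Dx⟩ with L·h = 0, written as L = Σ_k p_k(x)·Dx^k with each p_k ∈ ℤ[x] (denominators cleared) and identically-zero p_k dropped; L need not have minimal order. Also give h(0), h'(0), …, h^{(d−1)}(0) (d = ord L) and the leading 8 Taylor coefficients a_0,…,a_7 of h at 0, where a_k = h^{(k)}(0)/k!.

f: a_k = 2, 4, 8, 16, 32, 64, 128, 256, …
g: a_k = 2, 2, 8, 14, 38, 80, 194, 434, …
f·g: L₀ = L_f ⊗_s L_g, ord ≤ 1·1.
L = (-3 - 2·x + 18·x^2) + (1 - 3·x - x^2 + 6·x^3)·Dx  (order 1).
h: a_k = 4, 12, 40, 108, 292, 744, 1876, 4620, …
ICs: h(0) = 4.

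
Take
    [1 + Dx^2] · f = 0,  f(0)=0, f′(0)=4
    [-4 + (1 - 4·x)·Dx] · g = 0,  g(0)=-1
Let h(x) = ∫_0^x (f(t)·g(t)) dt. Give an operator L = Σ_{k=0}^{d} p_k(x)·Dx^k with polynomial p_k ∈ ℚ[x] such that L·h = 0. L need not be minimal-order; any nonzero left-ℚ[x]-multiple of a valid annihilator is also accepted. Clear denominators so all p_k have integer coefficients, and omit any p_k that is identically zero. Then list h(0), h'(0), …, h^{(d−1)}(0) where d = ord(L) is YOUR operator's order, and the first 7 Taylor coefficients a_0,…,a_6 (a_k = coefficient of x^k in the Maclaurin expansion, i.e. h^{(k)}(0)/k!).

f: a_k = 0, 4, 0, -2/3, 0, 1/30, 0, …
g: a_k = -1, -4, -16, -64, -256, -1024, -4096, …
h₀=f·g: eliminate ⇒ L₀, order ≤ 2·1.
Integrate: L := L₀·Dx.
L = (-1 + 4·x)·Dx + 8·Dx^2 + (-1 + 4·x)·Dx^3  (order 3).
h: a_k = 0, 0, -2, -16/3, -95/6, -152/3, -30401/180, …
ICs: h(0) = 0, h′(0) = 0, h′′(0) = -4.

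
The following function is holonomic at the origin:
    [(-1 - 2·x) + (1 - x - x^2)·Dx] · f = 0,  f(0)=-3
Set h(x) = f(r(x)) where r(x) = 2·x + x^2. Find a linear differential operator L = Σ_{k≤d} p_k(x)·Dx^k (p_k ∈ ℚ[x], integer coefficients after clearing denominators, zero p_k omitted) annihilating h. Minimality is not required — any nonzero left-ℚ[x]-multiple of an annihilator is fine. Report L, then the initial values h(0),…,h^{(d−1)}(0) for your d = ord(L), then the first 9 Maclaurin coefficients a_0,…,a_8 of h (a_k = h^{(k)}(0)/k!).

f: a_k = -3, -3, -6, -9, -15, -24, -39, -63, -102, …
L₀ from L_f via x↦r, Dx↦r'^{-1}Dx.
L = (2 + 10·x + 12·x^2 + 4·x^3) + (-1 + 2·x + 5·x^2 + 4·x^3 + x^4)·Dx  (order 1).
h: a_k = -3, -6, -27, -96, -354, -1302, -4785, -17592, -64671, …
ICs: h(0) = -3.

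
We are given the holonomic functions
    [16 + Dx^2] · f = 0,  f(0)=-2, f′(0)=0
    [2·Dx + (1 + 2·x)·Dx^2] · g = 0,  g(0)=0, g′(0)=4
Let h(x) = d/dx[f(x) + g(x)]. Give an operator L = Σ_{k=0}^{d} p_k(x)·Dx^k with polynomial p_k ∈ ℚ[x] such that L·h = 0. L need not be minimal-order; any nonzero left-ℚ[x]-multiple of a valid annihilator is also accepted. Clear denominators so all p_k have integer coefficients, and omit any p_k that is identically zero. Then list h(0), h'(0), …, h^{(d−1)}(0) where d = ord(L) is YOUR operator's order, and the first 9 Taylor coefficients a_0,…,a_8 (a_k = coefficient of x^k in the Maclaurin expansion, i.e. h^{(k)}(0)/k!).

f: a_k = -2, 0, 16, 0, -64/3, 0, 512/45, 0, -1024/315, …
g: a_k = 0, 4, -4, 16/3, -8, 64/5, -64/3, 256/7, -64, …
Weyl lclm of L_f,L_g ⇒ L₀ (ord ≤ 4).
Differentiate: ansatz ord ≤ ord L₀ ⇒ L.
L = (160 + 256·x + 256·x^2) + (48 + 224·x + 384·x^2 + 256·x^3)·Dx + (10 + 16·x + 16·x^2)·Dx^2 + (3 + 14·x + 24·x^2 + 16·x^3)·Dx^3  (order 3).
h: a_k = 4, 24, 16, -352/3, 64, -896/15, 256, -169472/315, 1024, …
ICs: h(0) = 4, h′(0) = 24, h′′(0) = 32.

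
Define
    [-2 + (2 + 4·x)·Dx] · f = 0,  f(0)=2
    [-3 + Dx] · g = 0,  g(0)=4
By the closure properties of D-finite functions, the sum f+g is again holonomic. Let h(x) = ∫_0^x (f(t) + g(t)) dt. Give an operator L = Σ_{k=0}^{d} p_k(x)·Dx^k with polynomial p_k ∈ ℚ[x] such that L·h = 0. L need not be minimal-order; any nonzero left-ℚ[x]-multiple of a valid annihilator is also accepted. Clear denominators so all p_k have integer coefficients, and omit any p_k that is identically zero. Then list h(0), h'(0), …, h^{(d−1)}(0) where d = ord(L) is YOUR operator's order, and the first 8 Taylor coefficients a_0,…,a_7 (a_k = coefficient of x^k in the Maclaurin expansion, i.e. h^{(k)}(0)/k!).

f: a_k = 2, 2, -1, 1, -5/4, 7/4, -21/8, 33/8, …
g: a_k = 4, 12, 18, 18, 27/2, 81/10, 81/20, 243/140, …
Sum ⇒ L₀ = lclm(L_f,L_g) in ℚ(x)⟨Dx⟩.
h=∫₀ˣh₀: take L = L₀·Dx.
L = (6 + 9·x)·Dx + (-5 - 18·x - 18·x^2)·Dx^2 + (1 + 5·x + 6·x^2)·Dx^3  (order 3).
h: a_k = 0, 6, 7, 17/3, 19/4, 49/20, 197/120, 57/280, …
ICs: h(0) = 0, h′(0) = 6, h′′(0) = 14.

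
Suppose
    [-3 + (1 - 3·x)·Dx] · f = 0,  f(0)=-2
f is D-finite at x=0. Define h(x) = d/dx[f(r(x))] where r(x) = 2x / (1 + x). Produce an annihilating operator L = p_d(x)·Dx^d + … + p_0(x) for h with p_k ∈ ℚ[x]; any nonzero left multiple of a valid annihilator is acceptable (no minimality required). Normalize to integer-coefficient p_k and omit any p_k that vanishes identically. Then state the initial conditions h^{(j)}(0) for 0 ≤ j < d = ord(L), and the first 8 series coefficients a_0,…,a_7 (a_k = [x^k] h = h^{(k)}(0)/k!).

f: a_k = -2, -6, -18, -54, -162, -486, -1458, -4374, …
Change of var in L_f (x↦r) gives L₀.
h=h₀': d/dx-closure on L₀ ⇒ L.
L = 10 + (-1 + 5·x)·Dx  (order 1).
h: a_k = -12, -120, -900, -6000, -37500, -225000, -1312500, -7500000, …
ICs: h(0) = -12.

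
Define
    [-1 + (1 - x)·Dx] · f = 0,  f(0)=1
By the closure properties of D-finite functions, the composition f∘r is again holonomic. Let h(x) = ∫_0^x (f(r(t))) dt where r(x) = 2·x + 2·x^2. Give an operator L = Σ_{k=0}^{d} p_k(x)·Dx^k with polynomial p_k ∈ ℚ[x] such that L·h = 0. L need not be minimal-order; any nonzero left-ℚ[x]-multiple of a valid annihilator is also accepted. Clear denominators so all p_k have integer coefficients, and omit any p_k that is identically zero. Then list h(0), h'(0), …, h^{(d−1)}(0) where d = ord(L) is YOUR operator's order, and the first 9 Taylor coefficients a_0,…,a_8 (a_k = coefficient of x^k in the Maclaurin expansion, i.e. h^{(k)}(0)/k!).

L = (2 + 4·x)·Dx + (-1 + 2·x + 2·x^2)·Dx^2  (order 2).
h: a_k = 0, 1, 1, 2, 4, 44/5, 20, 328/7, 112, …
ICs: h(0) = 0, h′(0) = 1.

f: a_k = 1, 1, 1, 1, 1, 1, 1, 1, 1, …
L₀ from L_f via x↦r, Dx↦r'^{-1}Dx.
h=∫₀ˣh₀: take L = L₀·Dx.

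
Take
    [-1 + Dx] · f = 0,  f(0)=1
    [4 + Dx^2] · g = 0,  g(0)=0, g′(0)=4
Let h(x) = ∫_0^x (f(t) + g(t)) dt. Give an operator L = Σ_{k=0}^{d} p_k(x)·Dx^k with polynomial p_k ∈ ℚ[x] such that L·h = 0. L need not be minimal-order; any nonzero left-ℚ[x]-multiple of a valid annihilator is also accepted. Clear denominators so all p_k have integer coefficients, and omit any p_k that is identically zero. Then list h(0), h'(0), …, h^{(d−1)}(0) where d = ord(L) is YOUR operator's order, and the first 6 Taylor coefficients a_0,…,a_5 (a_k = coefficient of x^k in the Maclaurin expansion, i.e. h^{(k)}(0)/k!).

L = -4·Dx + 4·Dx^2 - Dx^3 + Dx^4  (order 4).
h: a_k = 0, 1, 5/2, 1/6, -5/8, 1/120, …
ICs: h(0) = 0, h′(0) = 1, h′′(0) = 5, h′′′(0) = 1.

f: a_k = 1, 1, 1/2, 1/6, 1/24, 1/120, …
g: a_k = 0, 4, 0, -8/3, 0, 8/15, …
f+g: L₀ = lclm(L_f,L_g), ord ≤ 1+2.
Integrate: L := L₀·Dx.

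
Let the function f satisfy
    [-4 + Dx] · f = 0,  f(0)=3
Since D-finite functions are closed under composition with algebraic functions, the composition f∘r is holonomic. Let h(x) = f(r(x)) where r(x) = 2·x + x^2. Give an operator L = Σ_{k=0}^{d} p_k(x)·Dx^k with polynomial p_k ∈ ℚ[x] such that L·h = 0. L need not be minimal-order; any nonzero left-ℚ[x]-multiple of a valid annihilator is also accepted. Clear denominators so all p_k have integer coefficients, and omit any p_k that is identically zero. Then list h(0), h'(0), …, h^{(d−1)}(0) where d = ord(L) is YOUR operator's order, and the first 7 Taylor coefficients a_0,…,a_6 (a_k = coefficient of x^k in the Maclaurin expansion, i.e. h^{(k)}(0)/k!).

f: a_k = 3, 12, 24, 32, 32, 128/5, 256/15, …
h₀=f(r): pull back L_f along r ⇒ L₀.
L = (-8 - 8·x) + Dx  (order 1).
h: a_k = 3, 24, 108, 352, 920, 10176/5, 59104/15, …
ICs: h(0) = 3.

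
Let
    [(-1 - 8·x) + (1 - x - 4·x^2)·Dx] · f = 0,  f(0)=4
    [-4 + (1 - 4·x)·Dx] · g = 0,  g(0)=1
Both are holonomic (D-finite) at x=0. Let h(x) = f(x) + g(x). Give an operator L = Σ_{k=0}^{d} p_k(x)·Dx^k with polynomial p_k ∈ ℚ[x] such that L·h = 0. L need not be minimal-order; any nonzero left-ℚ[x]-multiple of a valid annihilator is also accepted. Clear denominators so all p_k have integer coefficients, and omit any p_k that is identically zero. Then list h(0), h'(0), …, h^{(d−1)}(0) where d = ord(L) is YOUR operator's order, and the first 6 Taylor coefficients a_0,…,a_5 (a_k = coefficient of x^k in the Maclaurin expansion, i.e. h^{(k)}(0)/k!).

L = (8 - 288·x + 384·x^2 - 512·x^3) + (22 - 8·x - 288·x^2 + 640·x^3 - 1024·x^4)·Dx + (-3 + 23·x - 56·x^2 + 32·x^3 + 128·x^4 - 256·x^5)·Dx^2  (order 2).
h: a_k = 5, 8, 36, 100, 372, 1284, …
ICs: h(0) = 5, h′(0) = 8.

f: a_k = 4, 4, 20, 36, 116, 260, …
g: a_k = 1, 4, 16, 64, 256, 1024, …
L₀ := lclm(L_f,L_g); ord L₀ ≤ 1+1.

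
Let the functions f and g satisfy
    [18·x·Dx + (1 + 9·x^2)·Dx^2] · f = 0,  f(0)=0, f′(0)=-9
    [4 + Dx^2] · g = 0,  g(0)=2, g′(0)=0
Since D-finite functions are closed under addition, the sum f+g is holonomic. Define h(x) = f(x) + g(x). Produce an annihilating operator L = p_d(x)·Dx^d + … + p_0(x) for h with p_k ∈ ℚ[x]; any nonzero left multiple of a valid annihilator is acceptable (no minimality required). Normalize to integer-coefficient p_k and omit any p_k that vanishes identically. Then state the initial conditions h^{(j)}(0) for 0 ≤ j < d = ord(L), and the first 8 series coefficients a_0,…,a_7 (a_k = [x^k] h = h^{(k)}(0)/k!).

L = (-3744·x + 37584·x^3 + 11664·x^5)·Dx + (-28 + 864·x^2 + 10692·x^4 + 5832·x^6)·Dx^2 + (-936·x + 9396·x^3 + 2916·x^5)·Dx^3 + (-7 + 216·x^2 + 2673·x^4 + 1458·x^6)·Dx^4  (order 4).
h: a_k = 2, -9, -4, 27, 4/3, -729/5, -8/45, 6561/7, …
ICs: h(0) = 2, h′(0) = -9, h′′(0) = -8, h′′′(0) = 162.

f: a_k = 0, -9, 0, 27, 0, -729/5, 0, 6561/7, …
g: a_k = 2, 0, -4, 0, 4/3, 0, -8/45, 0, …
Weyl lclm of L_f,L_g ⇒ L₀ (ord ≤ 4).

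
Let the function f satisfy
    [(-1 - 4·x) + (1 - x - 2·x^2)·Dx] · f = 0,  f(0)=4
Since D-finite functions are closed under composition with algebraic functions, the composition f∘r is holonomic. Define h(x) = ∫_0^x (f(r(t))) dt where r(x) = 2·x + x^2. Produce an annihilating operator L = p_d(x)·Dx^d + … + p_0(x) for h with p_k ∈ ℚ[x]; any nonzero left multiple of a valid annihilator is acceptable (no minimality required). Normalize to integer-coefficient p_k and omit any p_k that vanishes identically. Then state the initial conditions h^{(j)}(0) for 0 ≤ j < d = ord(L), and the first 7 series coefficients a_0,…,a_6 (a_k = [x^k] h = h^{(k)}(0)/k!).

L = (2 + 16·x + 8·x^2)·Dx + (-1 + 3·x + 6·x^2 + 2·x^3)·Dx^2  (order 2).
h: a_k = 0, 4, 4, 52/3, 52, 956/5, 2108/3, …
ICs: h(0) = 0, h′(0) = 4.

f: a_k = 4, 4, 12, 20, 44, 84, 172, …
h₀=f(r): pull back L_f along r ⇒ L₀.
h=∫h₀ ⇒ L = L₀·Dx.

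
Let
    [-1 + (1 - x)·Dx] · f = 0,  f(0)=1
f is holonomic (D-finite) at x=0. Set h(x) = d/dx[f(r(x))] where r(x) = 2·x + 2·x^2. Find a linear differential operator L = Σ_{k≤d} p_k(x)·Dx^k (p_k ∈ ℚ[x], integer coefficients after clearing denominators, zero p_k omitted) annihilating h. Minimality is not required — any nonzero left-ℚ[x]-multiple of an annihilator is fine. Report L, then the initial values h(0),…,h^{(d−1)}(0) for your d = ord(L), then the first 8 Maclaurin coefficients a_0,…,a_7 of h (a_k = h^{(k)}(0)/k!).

L = (6 + 12·x + 12·x^2) + (-1 + 6·x^2 + 4·x^3)·Dx  (order 1).
h: a_k = 2, 12, 48, 176, 600, 1968, 6272, 19584, …
ICs: h(0) = 2.

f: a_k = 1, 1, 1, 1, 1, 1, 1, 1, …
h₀=f(r): pull back L_f along r ⇒ L₀.
h=h₀': d/dx-closure on L₀ ⇒ L.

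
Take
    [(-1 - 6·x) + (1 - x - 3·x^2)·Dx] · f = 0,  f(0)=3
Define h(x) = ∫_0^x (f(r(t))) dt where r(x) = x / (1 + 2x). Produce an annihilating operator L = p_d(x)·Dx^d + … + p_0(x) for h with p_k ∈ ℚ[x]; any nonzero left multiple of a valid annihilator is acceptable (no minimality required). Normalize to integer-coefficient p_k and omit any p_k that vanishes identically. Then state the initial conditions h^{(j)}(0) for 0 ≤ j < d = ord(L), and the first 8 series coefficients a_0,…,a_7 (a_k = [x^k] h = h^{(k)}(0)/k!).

L = (1 + 8·x)·Dx + (-1 - 5·x - 5·x^2 + 2·x^3)·Dx^2  (order 2).
h: a_k = 0, 3, 3/2, 2, -15/4, 51/5, -28, 555/7, …
ICs: h(0) = 0, h′(0) = 3.

f: a_k = 3, 3, 12, 21, 57, 120, 291, 651, …
h₀=f(r): pull back L_f along r ⇒ L₀.
Integrate: L := L₀·Dx.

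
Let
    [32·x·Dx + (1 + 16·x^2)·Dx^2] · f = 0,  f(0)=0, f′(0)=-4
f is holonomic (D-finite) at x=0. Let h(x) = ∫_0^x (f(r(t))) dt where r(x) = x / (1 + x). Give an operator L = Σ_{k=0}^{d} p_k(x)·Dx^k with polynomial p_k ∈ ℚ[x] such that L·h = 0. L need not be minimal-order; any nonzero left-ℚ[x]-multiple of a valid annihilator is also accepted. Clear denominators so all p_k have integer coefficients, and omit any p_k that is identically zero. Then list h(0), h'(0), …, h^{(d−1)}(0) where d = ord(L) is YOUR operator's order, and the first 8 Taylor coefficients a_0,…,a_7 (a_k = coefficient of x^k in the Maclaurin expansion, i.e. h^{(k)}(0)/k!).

L = (2 + 34·x)·Dx^2 + (1 + 2·x + 17·x^2)·Dx^3  (order 3).
h: a_k = 0, 0, -2, 4/3, 13/3, -12, -202/15, 2444/21, …
ICs: h(0) = 0, h′(0) = 0, h′′(0) = -4.

f: a_k = 0, -4, 0, 64/3, 0, -1024/5, 0, 16384/7, …
Change of var in L_f (x↦r) gives L₀.
∫: right-multiply L₀ by Dx.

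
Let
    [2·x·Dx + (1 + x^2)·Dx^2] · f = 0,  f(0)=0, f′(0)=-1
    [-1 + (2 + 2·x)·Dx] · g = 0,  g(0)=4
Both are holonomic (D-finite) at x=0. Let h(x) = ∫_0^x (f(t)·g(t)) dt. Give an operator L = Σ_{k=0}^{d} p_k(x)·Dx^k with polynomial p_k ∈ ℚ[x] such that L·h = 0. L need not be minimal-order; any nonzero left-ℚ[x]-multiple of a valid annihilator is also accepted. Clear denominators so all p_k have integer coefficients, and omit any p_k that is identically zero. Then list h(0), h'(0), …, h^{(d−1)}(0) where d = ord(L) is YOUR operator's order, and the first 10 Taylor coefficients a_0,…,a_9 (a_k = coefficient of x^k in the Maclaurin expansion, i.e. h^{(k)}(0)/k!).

f: a_k = 0, -1, 0, 1/3, 0, -1/5, 0, 1/7, 0, -1/9, …
g: a_k = 4, 2, -1/2, 1/4, -5/32, 7/64, -21/256, 33/512, -429/8192, 715/16384, …
f·g: L₀ = L_f ⊗_s L_g, ord ≤ 2·1.
h=∫h₀ ⇒ L = L₀·Dx.
L = (3 - 4·x - x^2)·Dx + (-4 + 4·x + 12·x^2 + 4·x^3)·Dx^2 + (4 + 8·x + 8·x^2 + 8·x^3 + 4·x^4)·Dx^3  (order 3).
h: a_k = 0, 0, -2, -2/3, 11/24, 1/12, -389/2880, -409/6720, 18853/215040, 11167/483840, …
ICs: h(0) = 0, h′(0) = 0, h′′(0) = -4.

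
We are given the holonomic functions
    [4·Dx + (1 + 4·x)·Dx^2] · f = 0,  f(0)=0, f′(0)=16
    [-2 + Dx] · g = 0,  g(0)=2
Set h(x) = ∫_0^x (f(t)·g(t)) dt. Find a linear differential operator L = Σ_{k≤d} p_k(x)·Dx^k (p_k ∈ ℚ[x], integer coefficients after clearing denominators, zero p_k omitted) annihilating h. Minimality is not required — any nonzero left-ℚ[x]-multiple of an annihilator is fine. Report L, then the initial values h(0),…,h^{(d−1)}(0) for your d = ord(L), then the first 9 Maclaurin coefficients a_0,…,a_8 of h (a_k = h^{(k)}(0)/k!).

L = (-4 + 16·x)·Dx - 16·x·Dx^2 + (1 + 4·x)·Dx^3  (order 3).
h: a_k = 0, 0, 16, 0, 80/3, -256/5, 6688/45, -27136/63, 413264/315, …
ICs: h(0) = 0, h′(0) = 0, h′′(0) = 32.

f: a_k = 0, 16, -32, 256/3, -256, 4096/5, -8192/3, 65536/7, -32768, …
g: a_k = 2, 4, 4, 8/3, 4/3, 8/15, 8/45, 16/315, 4/315, …
L₀ := L_f ⊗_s L_g (sym. prod.), ord ≤ 2.
h=∫₀ˣh₀: take L = L₀·Dx.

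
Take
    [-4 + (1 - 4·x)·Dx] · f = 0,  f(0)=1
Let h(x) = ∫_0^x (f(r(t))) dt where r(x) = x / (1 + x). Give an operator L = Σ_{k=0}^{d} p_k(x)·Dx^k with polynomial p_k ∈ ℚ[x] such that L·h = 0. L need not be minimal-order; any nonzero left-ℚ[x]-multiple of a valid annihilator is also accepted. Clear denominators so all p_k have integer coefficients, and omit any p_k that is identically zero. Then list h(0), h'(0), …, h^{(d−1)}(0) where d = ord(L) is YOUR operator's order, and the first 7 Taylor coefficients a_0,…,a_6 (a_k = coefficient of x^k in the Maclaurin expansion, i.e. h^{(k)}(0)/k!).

f: a_k = 1, 4, 16, 64, 256, 1024, 4096, …
Change of var in L_f (x↦r) gives L₀.
∫: right-multiply L₀ by Dx.
L = 4·Dx + (-1 + 2·x + 3·x^2)·Dx^2  (order 2).
h: a_k = 0, 1, 2, 4, 9, 108/5, 54, …
ICs: h(0) = 0, h′(0) = 1.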